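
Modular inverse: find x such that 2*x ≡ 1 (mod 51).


Use the extended Euclidean algorithm on (51, 2); each row r = 51*s + 2*t:
r=51, s=1, t=0
r=2, s=0, t=1
q=25: r=1, s=1, t=-25   [51*(1) + 2*(-25) = 1]
q=2: r=0, s=-2, t=51   [51*(-2) + 2*(51) = 0]
GCD = 1 with t = -25, so 2*(-25) ≡ 1 (mod 51)
Inverse = -25 mod 51 = 26
Check: 2 * 26 = 52 ≡ 1 (mod 51)

2^(-1) ≡ 26 (mod 51)


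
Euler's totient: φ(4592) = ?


4592 = 2^4 × 7 × 41
Prime factors: 2, 7, 41
φ(4592) = 4592 × (1-1/2) × (1-1/7) × (1-1/41)
= 4592 × 1/2 × 6/7 × 40/41 = 1920

φ(4592) = 1920


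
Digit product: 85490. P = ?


8 × 5 × 4 × 9 × 0 = 0


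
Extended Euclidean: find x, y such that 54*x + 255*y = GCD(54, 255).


Tabular extended Euclidean (each row: r = 54*s + 255*t):
r=54, s=1, t=0
r=255, s=0, t=1
q=0: r=54, s=1, t=0   [54*(1) + 255*(0) = 54]
q=4: r=39, s=-4, t=1   [54*(-4) + 255*(1) = 39]
q=1: r=15, s=5, t=-1   [54*(5) + 255*(-1) = 15]
q=2: r=9, s=-14, t=3   [54*(-14) + 255*(3) = 9]
q=1: r=6, s=19, t=-4   [54*(19) + 255*(-4) = 6]
q=1: r=3, s=-33, t=7   [54*(-33) + 255*(7) = 3]
q=2: r=0, s=85, t=-18   [54*(85) + 255*(-18) = 0]
GCD = 3; from the row with r=3: x=-33, y=7
Check: 54*(-33) + 255*(7) = -1782 + 1785 = 3

GCD = 3, x = -33, y = 7


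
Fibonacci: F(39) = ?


Sequence: 1, 1, 2, 3, 5, 8, 13, 21, 34, 55, 89, 144, 233, 377, 610, 987, 1597, 2584, 4181, 6765, 10946, 17711, 28657, 46368, 75025, 121393, 196418, 317811, 514229, 832040, 1346269, 2178309, 3524578, 5702887, 9227465, 14930352, 24157817, 39088169, 63245986
F(39) = 63245986


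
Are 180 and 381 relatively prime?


Euclidean algorithm:
381 = 2 * 180 + 21
180 = 8 * 21 + 12
21 = 1 * 12 + 9
12 = 1 * 9 + 3
9 = 3 * 3 + 0
GCD(180, 381) = 3

No, not coprime (GCD = 3)


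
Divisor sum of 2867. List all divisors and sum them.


Divisors of 2867: 1, 47, 61, 2867
Sum = 1 + 47 + 61 + 2867 = 2976

σ(2867) = 2976


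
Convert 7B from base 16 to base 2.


7B (base 16) = 123 (decimal)
123 (decimal) = 1111011 (base 2)


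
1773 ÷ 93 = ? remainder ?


1773 = 93 * 19 + 6
Check: 1767 + 6 = 1773

q = 19, r = 6


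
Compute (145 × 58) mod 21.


145 × 58 = 8410
8410 mod 21 = 10


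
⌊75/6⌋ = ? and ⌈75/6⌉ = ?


75/6 = 12.5000
floor = 12
ceil = 13

floor = 12, ceil = 13


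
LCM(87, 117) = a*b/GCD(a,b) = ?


GCD(87, 117) = 3
LCM = 87*117/3 = 10179/3 = 3393

LCM = 3393


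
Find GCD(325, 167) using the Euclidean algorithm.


325 = 1 * 167 + 158
167 = 1 * 158 + 9
158 = 17 * 9 + 5
9 = 1 * 5 + 4
5 = 1 * 4 + 1
4 = 4 * 1 + 0
GCD = 1


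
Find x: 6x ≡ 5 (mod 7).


GCD(6, 7) = 1, unique solution
a^(-1) mod 7 = 6
x = 6 * 5 mod 7 = 2

x ≡ 2 (mod 7)


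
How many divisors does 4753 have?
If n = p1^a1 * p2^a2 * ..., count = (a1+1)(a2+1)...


4753 = 7^2 × 97^1
d(4753) = (2+1) × (1+1) = 6

6 divisors


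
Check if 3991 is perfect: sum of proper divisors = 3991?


Proper divisors of 3991: 1, 13, 307
Sum = 1 + 13 + 307 = 321

No, 3991 is not perfect (321 ≠ 3991)


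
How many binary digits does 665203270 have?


665203270 in base 2 = 100111101001100011001001000110
Number of digits = 30

30 digits (base 2)


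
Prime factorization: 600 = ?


600 / 2 = 300
300 / 2 = 150
150 / 2 = 75
75 / 3 = 25
25 / 5 = 5
5 / 5 = 1
600 = 2^3 × 3 × 5^2


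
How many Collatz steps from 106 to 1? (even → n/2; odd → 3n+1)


106 → 53 → 160 → 80 → 40 → 20 → 10 → 5 → 16 → 8 → 4 → 2 → 1
Total steps = 12

12 steps


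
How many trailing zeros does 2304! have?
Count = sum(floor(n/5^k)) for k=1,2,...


floor(2304/5) = 460
floor(2304/25) = 92
floor(2304/125) = 18
floor(2304/625) = 3
Total = 573

573 trailing zeros


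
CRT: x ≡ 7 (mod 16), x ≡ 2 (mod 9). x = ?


M = 16*9 = 144
M1 = M/16 = 9, M2 = M/9 = 16
M1^(-1) mod 16 = 9, M2^(-1) mod 9 = 4
x = 7*9*9 + 2*16*4 = 695
695 mod 144 = 119
Check: 119 mod 16 = 7 ✓, 119 mod 9 = 2 ✓

x ≡ 119 (mod 144)


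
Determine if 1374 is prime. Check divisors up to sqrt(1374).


1374 / 2 = 687 (exact division)
1374 is NOT prime.

No, 1374 is not prime


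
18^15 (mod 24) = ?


18^1 mod 24 = 18
18^2 mod 24 = 12
18^3 mod 24 = 0
18^4 mod 24 = 0
18^5 mod 24 = 0
18^6 mod 24 = 0
18^7 mod 24 = 0
18^8 mod 24 = 0
18^9 mod 24 = 0
18^10 mod 24 = 0
18^11 mod 24 = 0
18^12 mod 24 = 0
18^13 mod 24 = 0
18^14 mod 24 = 0
18^15 mod 24 = 0


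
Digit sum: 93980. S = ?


9 + 3 + 9 + 8 + 0 = 29


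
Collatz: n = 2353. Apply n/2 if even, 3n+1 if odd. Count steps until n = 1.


2353 → 7060 → 3530 → 1765 → 5296 → 2648 → 1324 → 662 → 331 → 994 → 497 → 1492 → 746 → 373 → 1120 → 560 → 280 → 140 → 70 → 35 → 106 → 53 → 160 → 80 → 40 → 20 → 10 → 5 → 16 → 8 → 4 → 2 → 1
Total steps = 32

32 steps


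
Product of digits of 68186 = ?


6 × 8 × 1 × 8 × 6 = 2304


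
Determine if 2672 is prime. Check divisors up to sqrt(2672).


2672 / 2 = 1336 (exact division)
2672 is NOT prime.

No, 2672 is not prime


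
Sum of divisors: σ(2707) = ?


Divisors of 2707: 1, 2707
Sum = 1 + 2707 = 2708

σ(2707) = 2708


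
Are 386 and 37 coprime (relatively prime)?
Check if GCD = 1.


Euclidean algorithm:
386 = 10 * 37 + 16
37 = 2 * 16 + 5
16 = 3 * 5 + 1
5 = 5 * 1 + 0
GCD(386, 37) = 1

Yes, coprime (GCD = 1)


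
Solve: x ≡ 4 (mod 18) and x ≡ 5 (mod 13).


M = 18*13 = 234
M1 = M/18 = 13, M2 = M/13 = 18
M1^(-1) mod 18 = 7, M2^(-1) mod 13 = 8
x = 4*13*7 + 5*18*8 = 1084
1084 mod 234 = 148
Check: 148 mod 18 = 4 ✓, 148 mod 13 = 5 ✓

x ≡ 148 (mod 234)


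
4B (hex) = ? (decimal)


4B (base 16) = 75 (decimal)
75 (decimal) = 75 (base 10)


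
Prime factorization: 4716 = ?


4716 / 2 = 2358
2358 / 2 = 1179
1179 / 3 = 393
393 / 3 = 131
131 / 131 = 1
4716 = 2^2 × 3^2 × 131


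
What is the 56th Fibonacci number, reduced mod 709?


F(k) mod 709 for k=1..56:
1, 1, 2, 3, 5, 8, 13, 21, 34, 55, 89, 144, 233, 377, 610, 278, 179, 457, 636, 384, 311, 695, 297, 283, 580, 154, 25, 179, 204, 383, 587, 261, 139, 400, 539, 230, 60, 290, 350, 640, 281, 212, 493, 705, 489, 485, 265, 41, 306, 347, 653, 291, 235, 526, 52, 578
F(56) mod 709 = 578


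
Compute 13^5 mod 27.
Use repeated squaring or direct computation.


13^1 mod 27 = 13
13^2 mod 27 = 7
13^3 mod 27 = 10
13^4 mod 27 = 22
13^5 mod 27 = 16


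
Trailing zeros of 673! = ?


floor(673/5) = 134
floor(673/25) = 26
floor(673/125) = 5
floor(673/625) = 1
Total = 166

166 trailing zeros


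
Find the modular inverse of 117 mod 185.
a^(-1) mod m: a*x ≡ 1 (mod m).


Use the extended Euclidean algorithm on (185, 117); each row r = 185*s + 117*t:
r=185, s=1, t=0
r=117, s=0, t=1
q=1: r=68, s=1, t=-1   [185*(1) + 117*(-1) = 68]
q=1: r=49, s=-1, t=2   [185*(-1) + 117*(2) = 49]
q=1: r=19, s=2, t=-3   [185*(2) + 117*(-3) = 19]
q=2: r=11, s=-5, t=8   [185*(-5) + 117*(8) = 11]
q=1: r=8, s=7, t=-11   [185*(7) + 117*(-11) = 8]
q=1: r=3, s=-12, t=19   [185*(-12) + 117*(19) = 3]
q=2: r=2, s=31, t=-49   [185*(31) + 117*(-49) = 2]
q=1: r=1, s=-43, t=68   [185*(-43) + 117*(68) = 1]
q=2: r=0, s=117, t=-185   [185*(117) + 117*(-185) = 0]
GCD = 1 with t = 68, so 117*(68) ≡ 1 (mod 185)
Inverse = 68 mod 185 = 68
Check: 117 * 68 = 7956 ≡ 1 (mod 185)

117^(-1) ≡ 68 (mod 185)


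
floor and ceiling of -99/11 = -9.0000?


-99/11 = -9.0000
floor = -9
ceil = -9

floor = -9, ceil = -9


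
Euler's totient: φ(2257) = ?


2257 = 37 × 61
Prime factors: 37, 61
φ(2257) = 2257 × (1-1/37) × (1-1/61)
= 2257 × 36/37 × 60/61 = 2160

φ(2257) = 2160


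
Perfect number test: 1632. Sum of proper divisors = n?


Proper divisors of 1632: 1, 2, 3, 4, 6, 8, 12, 16, 17, 24, 32, 34, 48, 51, 68, 96, 102, 136, 204, 272, 408, 544, 816
Sum = 1 + 2 + 3 + 4 + 6 + 8 + 12 + 16 + 17 + 24 + 32 + 34 + 48 + 51 + 68 + 96 + 102 + 136 + 204 + 272 + 408 + 544 + 816 = 2904

No, 1632 is not perfect (2904 ≠ 1632)


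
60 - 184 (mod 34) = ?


60 - 184 = -124
-124 mod 34 = 12


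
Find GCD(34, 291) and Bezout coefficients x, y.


Tabular extended Euclidean (each row: r = 34*s + 291*t):
r=34, s=1, t=0
r=291, s=0, t=1
q=0: r=34, s=1, t=0   [34*(1) + 291*(0) = 34]
q=8: r=19, s=-8, t=1   [34*(-8) + 291*(1) = 19]
q=1: r=15, s=9, t=-1   [34*(9) + 291*(-1) = 15]
q=1: r=4, s=-17, t=2   [34*(-17) + 291*(2) = 4]
q=3: r=3, s=60, t=-7   [34*(60) + 291*(-7) = 3]
q=1: r=1, s=-77, t=9   [34*(-77) + 291*(9) = 1]
q=3: r=0, s=291, t=-34   [34*(291) + 291*(-34) = 0]
GCD = 1; from the row with r=1: x=-77, y=9
Check: 34*(-77) + 291*(9) = -2618 + 2619 = 1

GCD = 1, x = -77, y = 9


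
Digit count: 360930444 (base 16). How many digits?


360930444 in base 16 = 15835C8C
Number of digits = 8

8 digits (base 16)


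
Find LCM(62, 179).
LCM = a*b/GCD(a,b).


GCD(62, 179) = 1
LCM = 62*179/1 = 11098/1 = 11098

LCM = 11098


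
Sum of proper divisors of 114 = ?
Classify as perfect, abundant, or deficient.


Proper divisors: 1, 2, 3, 6, 19, 38, 57
Sum = 1 + 2 + 3 + 6 + 19 + 38 + 57 = 126
126 > 114 → abundant

s(114) = 126 (abundant)


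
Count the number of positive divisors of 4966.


4966 = 2^1 × 13^1 × 191^1
d(4966) = (1+1) × (1+1) × (1+1) = 8

8 divisors


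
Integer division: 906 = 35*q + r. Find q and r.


906 = 35 * 25 + 31
Check: 875 + 31 = 906

q = 25, r = 31


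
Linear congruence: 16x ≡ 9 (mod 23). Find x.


GCD(16, 23) = 1, unique solution
a^(-1) mod 23 = 13
x = 13 * 9 mod 23 = 2

x ≡ 2 (mod 23)


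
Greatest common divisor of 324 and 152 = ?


324 = 2 * 152 + 20
152 = 7 * 20 + 12
20 = 1 * 12 + 8
12 = 1 * 8 + 4
8 = 2 * 4 + 0
GCD = 4


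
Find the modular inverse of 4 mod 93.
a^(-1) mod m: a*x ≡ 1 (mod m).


Use the extended Euclidean algorithm on (93, 4); each row r = 93*s + 4*t:
r=93, s=1, t=0
r=4, s=0, t=1
q=23: r=1, s=1, t=-23   [93*(1) + 4*(-23) = 1]
q=4: r=0, s=-4, t=93   [93*(-4) + 4*(93) = 0]
GCD = 1 with t = -23, so 4*(-23) ≡ 1 (mod 93)
Inverse = -23 mod 93 = 70
Check: 4 * 70 = 280 ≡ 1 (mod 93)

4^(-1) ≡ 70 (mod 93)


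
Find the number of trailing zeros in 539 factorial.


floor(539/5) = 107
floor(539/25) = 21
floor(539/125) = 4
Total = 132

132 trailing zeros


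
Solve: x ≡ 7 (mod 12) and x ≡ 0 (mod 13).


M = 12*13 = 156
M1 = M/12 = 13, M2 = M/13 = 12
M1^(-1) mod 12 = 1, M2^(-1) mod 13 = 12
x = 7*13*1 + 0*12*12 = 91
91 mod 156 = 91
Check: 91 mod 12 = 7 ✓, 91 mod 13 = 0 ✓

x ≡ 91 (mod 156)


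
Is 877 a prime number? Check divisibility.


Check divisors up to sqrt(877) = 29.6142
No divisors found.
877 is prime.

Yes, 877 is prime


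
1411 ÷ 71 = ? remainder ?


1411 = 71 * 19 + 62
Check: 1349 + 62 = 1411

q = 19, r = 62


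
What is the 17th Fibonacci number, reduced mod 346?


F(k) mod 346 for k=1..17:
1, 1, 2, 3, 5, 8, 13, 21, 34, 55, 89, 144, 233, 31, 264, 295, 213
F(17) mod 346 = 213


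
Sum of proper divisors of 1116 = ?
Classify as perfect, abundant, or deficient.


Proper divisors: 1, 2, 3, 4, 6, 9, 12, 18, 31, 36, 62, 93, 124, 186, 279, 372, 558
Sum = 1 + 2 + 3 + 4 + 6 + 9 + 12 + 18 + 31 + 36 + 62 + 93 + 124 + 186 + 279 + 372 + 558 = 1796
1796 > 1116 → abundant

s(1116) = 1796 (abundant)


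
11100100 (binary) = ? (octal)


11100100 (base 2) = 228 (decimal)
228 (decimal) = 344 (base 8)


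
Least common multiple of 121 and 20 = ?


GCD(121, 20) = 1
LCM = 121*20/1 = 2420/1 = 2420

LCM = 2420


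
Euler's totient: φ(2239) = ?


2239 = 2239
Prime factors: 2239
φ(2239) = 2239 × (1-1/2239)
= 2239 × 2238/2239 = 2238

φ(2239) = 2238


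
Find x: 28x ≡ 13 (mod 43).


GCD(28, 43) = 1, unique solution
a^(-1) mod 43 = 20
x = 20 * 13 mod 43 = 2

x ≡ 2 (mod 43)


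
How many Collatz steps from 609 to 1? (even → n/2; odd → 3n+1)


609 → 1828 → 914 → 457 → 1372 → 686 → 343 → 1030 → 515 → 1546 → 773 → 2320 → 1160 → 580 → 290 → 145 → 436 → 218 → 109 → 328 → 164 → 82 → 41 → 124 → 62 → 31 → 94 → 47 → 142 → 71 → 214 → 107 → 322 → 161 → 484 → 242 → 121 → 364 → 182 → 91 → 274 → 137 → 412 → 206 → 103 → 310 → 155 → 466 → 233 → 700 → 350 → 175 → 526 → 263 → 790 → 395 → 1186 → 593 → 1780 → 890 → 445 → 1336 → 668 → 334 → 167 → 502 → 251 → 754 → 377 → 1132 → 566 → 283 → 850 → 425 → 1276 → 638 → 319 → 958 → 479 → 1438 → 719 → 2158 → 1079 → 3238 → 1619 → 4858 → 2429 → 7288 → 3644 → 1822 → 911 → 2734 → 1367 → 4102 → 2051 → 6154 → 3077 → 9232 → 4616 → 2308 → 1154 → 577 → 1732 → 866 → 433 → 1300 → 650 → 325 → 976 → 488 → 244 → 122 → 61 → 184 → 92 → 46 → 23 → 70 → 35 → 106 → 53 → 160 → 80 → 40 → 20 → 10 → 5 → 16 → 8 → 4 → 2 → 1
Total steps = 131

131 steps


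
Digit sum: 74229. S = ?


7 + 4 + 2 + 2 + 9 = 24


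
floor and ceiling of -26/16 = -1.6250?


-26/16 = -1.6250
floor = -2
ceil = -1

floor = -2, ceil = -1


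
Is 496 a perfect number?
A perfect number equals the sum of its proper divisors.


Proper divisors of 496: 1, 2, 4, 8, 16, 31, 62, 124, 248
Sum = 1 + 2 + 4 + 8 + 16 + 31 + 62 + 124 + 248 = 496

Yes, 496 is perfect (496 = 496)


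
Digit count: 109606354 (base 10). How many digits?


109606354 has 9 digits in base 10
floor(log10(109606354)) + 1 = floor(8.0398) + 1 = 9

9 digits (base 10)


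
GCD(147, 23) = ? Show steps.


147 = 6 * 23 + 9
23 = 2 * 9 + 5
9 = 1 * 5 + 4
5 = 1 * 4 + 1
4 = 4 * 1 + 0
GCD = 1


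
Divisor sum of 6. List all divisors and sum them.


Divisors of 6: 1, 2, 3, 6
Sum = 1 + 2 + 3 + 6 = 12

σ(6) = 12


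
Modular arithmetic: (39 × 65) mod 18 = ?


39 × 65 = 2535
2535 mod 18 = 15


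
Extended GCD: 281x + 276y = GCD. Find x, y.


Tabular extended Euclidean (each row: r = 281*s + 276*t):
r=281, s=1, t=0
r=276, s=0, t=1
q=1: r=5, s=1, t=-1   [281*(1) + 276*(-1) = 5]
q=55: r=1, s=-55, t=56   [281*(-55) + 276*(56) = 1]
q=5: r=0, s=276, t=-281   [281*(276) + 276*(-281) = 0]
GCD = 1; from the row with r=1: x=-55, y=56
Check: 281*(-55) + 276*(56) = -15455 + 15456 = 1

GCD = 1, x = -55, y = 56


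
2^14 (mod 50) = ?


2^1 mod 50 = 2
2^2 mod 50 = 4
2^3 mod 50 = 8
2^4 mod 50 = 16
2^5 mod 50 = 32
2^6 mod 50 = 14
2^7 mod 50 = 28
2^8 mod 50 = 6
2^9 mod 50 = 12
2^10 mod 50 = 24
2^11 mod 50 = 48
2^12 mod 50 = 46
2^13 mod 50 = 42
2^14 mod 50 = 34


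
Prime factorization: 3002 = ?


3002 / 2 = 1501
1501 / 19 = 79
79 / 79 = 1
3002 = 2 × 19 × 79


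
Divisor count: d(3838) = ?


3838 = 2^1 × 19^1 × 101^1
d(3838) = (1+1) × (1+1) × (1+1) = 8

8 divisors


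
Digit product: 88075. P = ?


8 × 8 × 0 × 7 × 5 = 0


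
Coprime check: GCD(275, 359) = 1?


Euclidean algorithm:
359 = 1 * 275 + 84
275 = 3 * 84 + 23
84 = 3 * 23 + 15
23 = 1 * 15 + 8
15 = 1 * 8 + 7
8 = 1 * 7 + 1
7 = 7 * 1 + 0
GCD(275, 359) = 1

Yes, coprime (GCD = 1)


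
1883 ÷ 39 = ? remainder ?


1883 = 39 * 48 + 11
Check: 1872 + 11 = 1883

q = 48, r = 11


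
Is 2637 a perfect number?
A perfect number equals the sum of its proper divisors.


Proper divisors of 2637: 1, 3, 9, 293, 879
Sum = 1 + 3 + 9 + 293 + 879 = 1185

No, 2637 is not perfect (1185 ≠ 2637)


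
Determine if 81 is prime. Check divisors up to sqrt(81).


81 / 3 = 27 (exact division)
81 is NOT prime.

No, 81 is not prime


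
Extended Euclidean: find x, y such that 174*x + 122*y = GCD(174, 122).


Tabular extended Euclidean (each row: r = 174*s + 122*t):
r=174, s=1, t=0
r=122, s=0, t=1
q=1: r=52, s=1, t=-1   [174*(1) + 122*(-1) = 52]
q=2: r=18, s=-2, t=3   [174*(-2) + 122*(3) = 18]
q=2: r=16, s=5, t=-7   [174*(5) + 122*(-7) = 16]
q=1: r=2, s=-7, t=10   [174*(-7) + 122*(10) = 2]
q=8: r=0, s=61, t=-87   [174*(61) + 122*(-87) = 0]
GCD = 2; from the row with r=2: x=-7, y=10
Check: 174*(-7) + 122*(10) = -1218 + 1220 = 2

GCD = 2, x = -7, y = 10


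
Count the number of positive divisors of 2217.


2217 = 3^1 × 739^1
d(2217) = (1+1) × (1+1) = 4

4 divisors


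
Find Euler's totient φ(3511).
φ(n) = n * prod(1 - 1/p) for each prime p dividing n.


3511 = 3511
Prime factors: 3511
φ(3511) = 3511 × (1-1/3511)
= 3511 × 3510/3511 = 3510

φ(3511) = 3510


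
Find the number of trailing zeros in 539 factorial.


floor(539/5) = 107
floor(539/25) = 21
floor(539/125) = 4
Total = 132

132 trailing zeros


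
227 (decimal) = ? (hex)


227 (base 10) = 227 (decimal)
227 (decimal) = E3 (base 16)


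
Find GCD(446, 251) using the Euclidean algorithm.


446 = 1 * 251 + 195
251 = 1 * 195 + 56
195 = 3 * 56 + 27
56 = 2 * 27 + 2
27 = 13 * 2 + 1
2 = 2 * 1 + 0
GCD = 1


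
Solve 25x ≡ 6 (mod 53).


GCD(25, 53) = 1, unique solution
a^(-1) mod 53 = 17
x = 17 * 6 mod 53 = 49

x ≡ 49 (mod 53)


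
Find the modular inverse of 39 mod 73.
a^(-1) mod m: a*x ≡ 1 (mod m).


Use the extended Euclidean algorithm on (73, 39); each row r = 73*s + 39*t:
r=73, s=1, t=0
r=39, s=0, t=1
q=1: r=34, s=1, t=-1   [73*(1) + 39*(-1) = 34]
q=1: r=5, s=-1, t=2   [73*(-1) + 39*(2) = 5]
q=6: r=4, s=7, t=-13   [73*(7) + 39*(-13) = 4]
q=1: r=1, s=-8, t=15   [73*(-8) + 39*(15) = 1]
q=4: r=0, s=39, t=-73   [73*(39) + 39*(-73) = 0]
GCD = 1 with t = 15, so 39*(15) ≡ 1 (mod 73)
Inverse = 15 mod 73 = 15
Check: 39 * 15 = 585 ≡ 1 (mod 73)

39^(-1) ≡ 15 (mod 73)


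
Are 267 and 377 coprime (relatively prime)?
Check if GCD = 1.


Euclidean algorithm:
377 = 1 * 267 + 110
267 = 2 * 110 + 47
110 = 2 * 47 + 16
47 = 2 * 16 + 15
16 = 1 * 15 + 1
15 = 15 * 1 + 0
GCD(267, 377) = 1

Yes, coprime (GCD = 1)


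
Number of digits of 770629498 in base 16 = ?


770629498 in base 16 = 2DEEDF7A
Number of digits = 8

8 digits (base 16)


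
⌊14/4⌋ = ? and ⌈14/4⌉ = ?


14/4 = 3.5000
floor = 3
ceil = 4

floor = 3, ceil = 4


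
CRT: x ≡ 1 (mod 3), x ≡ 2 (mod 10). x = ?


M = 3*10 = 30
M1 = M/3 = 10, M2 = M/10 = 3
M1^(-1) mod 3 = 1, M2^(-1) mod 10 = 7
x = 1*10*1 + 2*3*7 = 52
52 mod 30 = 22
Check: 22 mod 3 = 1 ✓, 22 mod 10 = 2 ✓

x ≡ 22 (mod 30)


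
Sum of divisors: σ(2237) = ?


Divisors of 2237: 1, 2237
Sum = 1 + 2237 = 2238

σ(2237) = 2238


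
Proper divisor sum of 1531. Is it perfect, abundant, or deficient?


Proper divisors: 1
Sum = 1 = 1
1 < 1531 → deficient

s(1531) = 1 (deficient)


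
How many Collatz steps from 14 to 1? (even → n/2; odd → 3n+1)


14 → 7 → 22 → 11 → 34 → 17 → 52 → 26 → 13 → 40 → 20 → 10 → 5 → 16 → 8 → 4 → 2 → 1
Total steps = 17

17 steps


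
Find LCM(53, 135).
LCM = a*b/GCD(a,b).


GCD(53, 135) = 1
LCM = 53*135/1 = 7155/1 = 7155

LCM = 7155


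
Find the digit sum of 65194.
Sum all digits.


6 + 5 + 1 + 9 + 4 = 25


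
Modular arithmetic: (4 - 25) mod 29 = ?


4 - 25 = -21
-21 mod 29 = 8


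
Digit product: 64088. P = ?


6 × 4 × 0 × 8 × 8 = 0


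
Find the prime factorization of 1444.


1444 / 2 = 722
722 / 2 = 361
361 / 19 = 19
19 / 19 = 1
1444 = 2^2 × 19^2


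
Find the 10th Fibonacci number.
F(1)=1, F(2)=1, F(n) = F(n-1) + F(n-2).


Sequence: 1, 1, 2, 3, 5, 8, 13, 21, 34, 55
F(10) = 55


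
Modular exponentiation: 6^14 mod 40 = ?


6^1 mod 40 = 6
6^2 mod 40 = 36
6^3 mod 40 = 16
6^4 mod 40 = 16
6^5 mod 40 = 16
6^6 mod 40 = 16
6^7 mod 40 = 16
6^8 mod 40 = 16
6^9 mod 40 = 16
6^10 mod 40 = 16
6^11 mod 40 = 16
6^12 mod 40 = 16
6^13 mod 40 = 16
6^14 mod 40 = 16


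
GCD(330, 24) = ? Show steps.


330 = 13 * 24 + 18
24 = 1 * 18 + 6
18 = 3 * 6 + 0
GCD = 6


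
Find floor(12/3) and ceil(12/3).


12/3 = 4.0000
floor = 4
ceil = 4

floor = 4, ceil = 4


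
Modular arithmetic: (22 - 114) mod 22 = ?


22 - 114 = -92
-92 mod 22 = 18


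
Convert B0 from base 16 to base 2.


B0 (base 16) = 176 (decimal)
176 (decimal) = 10110000 (base 2)


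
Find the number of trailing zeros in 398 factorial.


floor(398/5) = 79
floor(398/25) = 15
floor(398/125) = 3
Total = 97

97 trailing zeros


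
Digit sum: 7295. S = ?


7 + 2 + 9 + 5 = 23


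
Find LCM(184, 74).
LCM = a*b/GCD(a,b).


GCD(184, 74) = 2
LCM = 184*74/2 = 13616/2 = 6808

LCM = 6808


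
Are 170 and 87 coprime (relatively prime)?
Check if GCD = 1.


Euclidean algorithm:
170 = 1 * 87 + 83
87 = 1 * 83 + 4
83 = 20 * 4 + 3
4 = 1 * 3 + 1
3 = 3 * 1 + 0
GCD(170, 87) = 1

Yes, coprime (GCD = 1)


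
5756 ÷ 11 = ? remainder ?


5756 = 11 * 523 + 3
Check: 5753 + 3 = 5756

q = 523, r = 3


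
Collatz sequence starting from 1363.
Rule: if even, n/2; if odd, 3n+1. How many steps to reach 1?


1363 → 4090 → 2045 → 6136 → 3068 → 1534 → 767 → 2302 → 1151 → 3454 → 1727 → 5182 → 2591 → 7774 → 3887 → 11662 → 5831 → 17494 → 8747 → 26242 → 13121 → 39364 → 19682 → 9841 → 29524 → 14762 → 7381 → 22144 → 11072 → 5536 → 2768 → 1384 → 692 → 346 → 173 → 520 → 260 → 130 → 65 → 196 → 98 → 49 → 148 → 74 → 37 → 112 → 56 → 28 → 14 → 7 → 22 → 11 → 34 → 17 → 52 → 26 → 13 → 40 → 20 → 10 → 5 → 16 → 8 → 4 → 2 → 1
Total steps = 65

65 steps


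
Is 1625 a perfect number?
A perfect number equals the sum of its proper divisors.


Proper divisors of 1625: 1, 5, 13, 25, 65, 125, 325
Sum = 1 + 5 + 13 + 25 + 65 + 125 + 325 = 559

No, 1625 is not perfect (559 ≠ 1625)


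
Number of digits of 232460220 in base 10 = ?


232460220 has 9 digits in base 10
floor(log10(232460220)) + 1 = floor(8.3663) + 1 = 9

9 digits (base 10)


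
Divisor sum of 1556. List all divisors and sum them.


Divisors of 1556: 1, 2, 4, 389, 778, 1556
Sum = 1 + 2 + 4 + 389 + 778 + 1556 = 2730

σ(1556) = 2730


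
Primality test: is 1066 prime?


1066 / 2 = 533 (exact division)
1066 is NOT prime.

No, 1066 is not prime


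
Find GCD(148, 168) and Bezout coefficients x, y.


Tabular extended Euclidean (each row: r = 148*s + 168*t):
r=148, s=1, t=0
r=168, s=0, t=1
q=0: r=148, s=1, t=0   [148*(1) + 168*(0) = 148]
q=1: r=20, s=-1, t=1   [148*(-1) + 168*(1) = 20]
q=7: r=8, s=8, t=-7   [148*(8) + 168*(-7) = 8]
q=2: r=4, s=-17, t=15   [148*(-17) + 168*(15) = 4]
q=2: r=0, s=42, t=-37   [148*(42) + 168*(-37) = 0]
GCD = 4; from the row with r=4: x=-17, y=15
Check: 148*(-17) + 168*(15) = -2516 + 2520 = 4

GCD = 4, x = -17, y = 15


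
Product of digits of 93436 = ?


9 × 3 × 4 × 3 × 6 = 1944


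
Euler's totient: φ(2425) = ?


2425 = 5^2 × 97
Prime factors: 5, 97
φ(2425) = 2425 × (1-1/5) × (1-1/97)
= 2425 × 4/5 × 96/97 = 1920

φ(2425) = 1920


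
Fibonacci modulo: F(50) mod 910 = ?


F(k) mod 910 for k=1..50:
1, 1, 2, 3, 5, 8, 13, 21, 34, 55, 89, 144, 233, 377, 610, 77, 687, 764, 541, 395, 26, 421, 447, 868, 405, 363, 768, 221, 79, 300, 379, 679, 148, 827, 65, 892, 47, 29, 76, 105, 181, 286, 467, 753, 310, 153, 463, 616, 169, 785
F(50) mod 910 = 785


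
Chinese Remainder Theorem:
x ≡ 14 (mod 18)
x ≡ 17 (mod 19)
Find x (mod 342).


M = 18*19 = 342
M1 = M/18 = 19, M2 = M/19 = 18
M1^(-1) mod 18 = 1, M2^(-1) mod 19 = 18
x = 14*19*1 + 17*18*18 = 5774
5774 mod 342 = 302
Check: 302 mod 18 = 14 ✓, 302 mod 19 = 17 ✓

x ≡ 302 (mod 342)


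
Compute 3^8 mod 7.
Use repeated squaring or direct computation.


3^1 mod 7 = 3
3^2 mod 7 = 2
3^3 mod 7 = 6
3^4 mod 7 = 4
3^5 mod 7 = 5
3^6 mod 7 = 1
3^7 mod 7 = 3
3^8 mod 7 = 2


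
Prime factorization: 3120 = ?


3120 / 2 = 1560
1560 / 2 = 780
780 / 2 = 390
390 / 2 = 195
195 / 3 = 65
65 / 5 = 13
13 / 13 = 1
3120 = 2^4 × 3 × 5 × 13


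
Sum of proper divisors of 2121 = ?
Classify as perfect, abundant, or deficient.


Proper divisors: 1, 3, 7, 21, 101, 303, 707
Sum = 1 + 3 + 7 + 21 + 101 + 303 + 707 = 1143
1143 < 2121 → deficient

s(2121) = 1143 (deficient)


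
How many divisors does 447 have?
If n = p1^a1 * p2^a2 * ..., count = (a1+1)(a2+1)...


447 = 3^1 × 149^1
d(447) = (1+1) × (1+1) = 4

4 divisors


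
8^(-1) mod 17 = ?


Use the extended Euclidean algorithm on (17, 8); each row r = 17*s + 8*t:
r=17, s=1, t=0
r=8, s=0, t=1
q=2: r=1, s=1, t=-2   [17*(1) + 8*(-2) = 1]
q=8: r=0, s=-8, t=17   [17*(-8) + 8*(17) = 0]
GCD = 1 with t = -2, so 8*(-2) ≡ 1 (mod 17)
Inverse = -2 mod 17 = 15
Check: 8 * 15 = 120 ≡ 1 (mod 17)

8^(-1) ≡ 15 (mod 17)


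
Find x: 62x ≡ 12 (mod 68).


GCD(62, 68) = 2 divides 12
Divide: 31x ≡ 6 (mod 34)
x ≡ 32 (mod 34)


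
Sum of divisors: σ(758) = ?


Divisors of 758: 1, 2, 379, 758
Sum = 1 + 2 + 379 + 758 = 1140

σ(758) = 1140


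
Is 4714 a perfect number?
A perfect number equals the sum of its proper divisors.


Proper divisors of 4714: 1, 2, 2357
Sum = 1 + 2 + 2357 = 2360

No, 4714 is not perfect (2360 ≠ 4714)


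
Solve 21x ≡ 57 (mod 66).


GCD(21, 66) = 3 divides 57
Divide: 7x ≡ 19 (mod 22)
x ≡ 9 (mod 22)


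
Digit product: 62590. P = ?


6 × 2 × 5 × 9 × 0 = 0


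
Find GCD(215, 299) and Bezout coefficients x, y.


Tabular extended Euclidean (each row: r = 215*s + 299*t):
r=215, s=1, t=0
r=299, s=0, t=1
q=0: r=215, s=1, t=0   [215*(1) + 299*(0) = 215]
q=1: r=84, s=-1, t=1   [215*(-1) + 299*(1) = 84]
q=2: r=47, s=3, t=-2   [215*(3) + 299*(-2) = 47]
q=1: r=37, s=-4, t=3   [215*(-4) + 299*(3) = 37]
q=1: r=10, s=7, t=-5   [215*(7) + 299*(-5) = 10]
q=3: r=7, s=-25, t=18   [215*(-25) + 299*(18) = 7]
q=1: r=3, s=32, t=-23   [215*(32) + 299*(-23) = 3]
q=2: r=1, s=-89, t=64   [215*(-89) + 299*(64) = 1]
q=3: r=0, s=299, t=-215   [215*(299) + 299*(-215) = 0]
GCD = 1; from the row with r=1: x=-89, y=64
Check: 215*(-89) + 299*(64) = -19135 + 19136 = 1

GCD = 1, x = -89, y = 64


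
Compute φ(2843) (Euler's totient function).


2843 = 2843
Prime factors: 2843
φ(2843) = 2843 × (1-1/2843)
= 2843 × 2842/2843 = 2842

φ(2843) = 2842


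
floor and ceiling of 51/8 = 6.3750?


51/8 = 6.3750
floor = 6
ceil = 7

floor = 6, ceil = 7


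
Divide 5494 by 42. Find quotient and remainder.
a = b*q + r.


5494 = 42 * 130 + 34
Check: 5460 + 34 = 5494

q = 130, r = 34


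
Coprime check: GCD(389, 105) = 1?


Euclidean algorithm:
389 = 3 * 105 + 74
105 = 1 * 74 + 31
74 = 2 * 31 + 12
31 = 2 * 12 + 7
12 = 1 * 7 + 5
7 = 1 * 5 + 2
5 = 2 * 2 + 1
2 = 2 * 1 + 0
GCD(389, 105) = 1

Yes, coprime (GCD = 1)


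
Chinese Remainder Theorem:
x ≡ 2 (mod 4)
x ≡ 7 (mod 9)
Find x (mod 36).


M = 4*9 = 36
M1 = M/4 = 9, M2 = M/9 = 4
M1^(-1) mod 4 = 1, M2^(-1) mod 9 = 7
x = 2*9*1 + 7*4*7 = 214
214 mod 36 = 34
Check: 34 mod 4 = 2 ✓, 34 mod 9 = 7 ✓

x ≡ 34 (mod 36)


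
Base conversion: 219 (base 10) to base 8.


219 (base 10) = 219 (decimal)
219 (decimal) = 333 (base 8)


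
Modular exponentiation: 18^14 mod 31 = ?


18^1 mod 31 = 18
18^2 mod 31 = 14
18^3 mod 31 = 4
18^4 mod 31 = 10
18^5 mod 31 = 25
18^6 mod 31 = 16
18^7 mod 31 = 9
18^8 mod 31 = 7
18^9 mod 31 = 2
18^10 mod 31 = 5
18^11 mod 31 = 28
18^12 mod 31 = 8
18^13 mod 31 = 20
18^14 mod 31 = 19


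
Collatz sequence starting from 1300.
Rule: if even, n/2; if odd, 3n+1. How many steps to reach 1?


1300 → 650 → 325 → 976 → 488 → 244 → 122 → 61 → 184 → 92 → 46 → 23 → 70 → 35 → 106 → 53 → 160 → 80 → 40 → 20 → 10 → 5 → 16 → 8 → 4 → 2 → 1
Total steps = 26

26 steps


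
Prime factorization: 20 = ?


20 / 2 = 10
10 / 2 = 5
5 / 5 = 1
20 = 2^2 × 5


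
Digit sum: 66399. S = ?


6 + 6 + 3 + 9 + 9 = 33


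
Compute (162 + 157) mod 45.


162 + 157 = 319
319 mod 45 = 4


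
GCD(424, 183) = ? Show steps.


424 = 2 * 183 + 58
183 = 3 * 58 + 9
58 = 6 * 9 + 4
9 = 2 * 4 + 1
4 = 4 * 1 + 0
GCD = 1


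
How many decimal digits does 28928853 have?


28928853 has 8 digits in base 10
floor(log10(28928853)) + 1 = floor(7.4613) + 1 = 8

8 digits (base 10)


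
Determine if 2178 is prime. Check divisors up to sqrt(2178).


2178 / 2 = 1089 (exact division)
2178 is NOT prime.

No, 2178 is not prime


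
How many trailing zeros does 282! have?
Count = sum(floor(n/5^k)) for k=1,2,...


floor(282/5) = 56
floor(282/25) = 11
floor(282/125) = 2
Total = 69

69 trailing zeros


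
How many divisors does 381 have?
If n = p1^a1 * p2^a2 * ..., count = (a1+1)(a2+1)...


381 = 3^1 × 127^1
d(381) = (1+1) × (1+1) = 4

4 divisors


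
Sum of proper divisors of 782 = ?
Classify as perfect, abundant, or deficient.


Proper divisors: 1, 2, 17, 23, 34, 46, 391
Sum = 1 + 2 + 17 + 23 + 34 + 46 + 391 = 514
514 < 782 → deficient

s(782) = 514 (deficient)


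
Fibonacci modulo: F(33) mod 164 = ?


F(k) mod 164 for k=1..33:
1, 1, 2, 3, 5, 8, 13, 21, 34, 55, 89, 144, 69, 49, 118, 3, 121, 124, 81, 41, 122, 163, 121, 120, 77, 33, 110, 143, 89, 68, 157, 61, 54
F(33) mod 164 = 54


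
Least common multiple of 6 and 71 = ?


GCD(6, 71) = 1
LCM = 6*71/1 = 426/1 = 426

LCM = 426


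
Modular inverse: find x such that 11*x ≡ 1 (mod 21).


Use the extended Euclidean algorithm on (21, 11); each row r = 21*s + 11*t:
r=21, s=1, t=0
r=11, s=0, t=1
q=1: r=10, s=1, t=-1   [21*(1) + 11*(-1) = 10]
q=1: r=1, s=-1, t=2   [21*(-1) + 11*(2) = 1]
q=10: r=0, s=11, t=-21   [21*(11) + 11*(-21) = 0]
GCD = 1 with t = 2, so 11*(2) ≡ 1 (mod 21)
Inverse = 2 mod 21 = 2
Check: 11 * 2 = 22 ≡ 1 (mod 21)

11^(-1) ≡ 2 (mod 21)


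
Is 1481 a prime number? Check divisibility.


Check divisors up to sqrt(1481) = 38.4838
No divisors found.
1481 is prime.

Yes, 1481 is prime


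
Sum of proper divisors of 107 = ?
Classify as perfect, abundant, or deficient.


Proper divisors: 1
Sum = 1 = 1
1 < 107 → deficient

s(107) = 1 (deficient)


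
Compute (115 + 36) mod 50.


115 + 36 = 151
151 mod 50 = 1


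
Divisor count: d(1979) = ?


1979 = 1979^1
d(1979) = (1+1) = 2

2 divisors


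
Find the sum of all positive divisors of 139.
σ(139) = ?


Divisors of 139: 1, 139
Sum = 1 + 139 = 140

σ(139) = 140


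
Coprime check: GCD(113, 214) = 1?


Euclidean algorithm:
214 = 1 * 113 + 101
113 = 1 * 101 + 12
101 = 8 * 12 + 5
12 = 2 * 5 + 2
5 = 2 * 2 + 1
2 = 2 * 1 + 0
GCD(113, 214) = 1

Yes, coprime (GCD = 1)


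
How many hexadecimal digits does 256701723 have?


256701723 in base 16 = F4CF51B
Number of digits = 7

7 digits (base 16)


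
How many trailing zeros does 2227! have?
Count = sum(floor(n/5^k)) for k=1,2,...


floor(2227/5) = 445
floor(2227/25) = 89
floor(2227/125) = 17
floor(2227/625) = 3
Total = 554

554 trailing zeros


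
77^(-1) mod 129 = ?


Use the extended Euclidean algorithm on (129, 77); each row r = 129*s + 77*t:
r=129, s=1, t=0
r=77, s=0, t=1
q=1: r=52, s=1, t=-1   [129*(1) + 77*(-1) = 52]
q=1: r=25, s=-1, t=2   [129*(-1) + 77*(2) = 25]
q=2: r=2, s=3, t=-5   [129*(3) + 77*(-5) = 2]
q=12: r=1, s=-37, t=62   [129*(-37) + 77*(62) = 1]
q=2: r=0, s=77, t=-129   [129*(77) + 77*(-129) = 0]
GCD = 1 with t = 62, so 77*(62) ≡ 1 (mod 129)
Inverse = 62 mod 129 = 62
Check: 77 * 62 = 4774 ≡ 1 (mod 129)

77^(-1) ≡ 62 (mod 129)


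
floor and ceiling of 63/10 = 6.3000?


63/10 = 6.3000
floor = 6
ceil = 7

floor = 6, ceil = 7


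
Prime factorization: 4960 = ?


4960 / 2 = 2480
2480 / 2 = 1240
1240 / 2 = 620
620 / 2 = 310
310 / 2 = 155
155 / 5 = 31
31 / 31 = 1
4960 = 2^5 × 5 × 31


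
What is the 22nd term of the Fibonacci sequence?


Sequence: 1, 1, 2, 3, 5, 8, 13, 21, 34, 55, 89, 144, 233, 377, 610, 987, 1597, 2584, 4181, 6765, 10946, 17711
F(22) = 17711


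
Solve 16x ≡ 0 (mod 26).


GCD(16, 26) = 2 divides 0
Divide: 8x ≡ 0 (mod 13)
x ≡ 0 (mod 13)


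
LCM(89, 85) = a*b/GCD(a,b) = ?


GCD(89, 85) = 1
LCM = 89*85/1 = 7565/1 = 7565

LCM = 7565


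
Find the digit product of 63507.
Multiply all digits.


6 × 3 × 5 × 0 × 7 = 0


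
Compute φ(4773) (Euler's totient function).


4773 = 3 × 37 × 43
Prime factors: 3, 37, 43
φ(4773) = 4773 × (1-1/3) × (1-1/37) × (1-1/43)
= 4773 × 2/3 × 36/37 × 42/43 = 3024

φ(4773) = 3024


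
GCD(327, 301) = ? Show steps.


327 = 1 * 301 + 26
301 = 11 * 26 + 15
26 = 1 * 15 + 11
15 = 1 * 11 + 4
11 = 2 * 4 + 3
4 = 1 * 3 + 1
3 = 3 * 1 + 0
GCD = 1


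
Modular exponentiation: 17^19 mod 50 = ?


17^1 mod 50 = 17
17^2 mod 50 = 39
17^3 mod 50 = 13
17^4 mod 50 = 21
17^5 mod 50 = 7
17^6 mod 50 = 19
17^7 mod 50 = 23
17^8 mod 50 = 41
17^9 mod 50 = 47
17^10 mod 50 = 49
17^11 mod 50 = 33
17^12 mod 50 = 11
17^13 mod 50 = 37
17^14 mod 50 = 29
17^15 mod 50 = 43
17^16 mod 50 = 31
17^17 mod 50 = 27
17^18 mod 50 = 9
17^19 mod 50 = 3


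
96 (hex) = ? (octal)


96 (base 16) = 150 (decimal)
150 (decimal) = 226 (base 8)


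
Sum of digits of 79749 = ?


7 + 9 + 7 + 4 + 9 = 36


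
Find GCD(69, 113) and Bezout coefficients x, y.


Tabular extended Euclidean (each row: r = 69*s + 113*t):
r=69, s=1, t=0
r=113, s=0, t=1
q=0: r=69, s=1, t=0   [69*(1) + 113*(0) = 69]
q=1: r=44, s=-1, t=1   [69*(-1) + 113*(1) = 44]
q=1: r=25, s=2, t=-1   [69*(2) + 113*(-1) = 25]
q=1: r=19, s=-3, t=2   [69*(-3) + 113*(2) = 19]
q=1: r=6, s=5, t=-3   [69*(5) + 113*(-3) = 6]
q=3: r=1, s=-18, t=11   [69*(-18) + 113*(11) = 1]
q=6: r=0, s=113, t=-69   [69*(113) + 113*(-69) = 0]
GCD = 1; from the row with r=1: x=-18, y=11
Check: 69*(-18) + 113*(11) = -1242 + 1243 = 1

GCD = 1, x = -18, y = 11


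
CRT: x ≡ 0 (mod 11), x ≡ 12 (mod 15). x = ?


M = 11*15 = 165
M1 = M/11 = 15, M2 = M/15 = 11
M1^(-1) mod 11 = 3, M2^(-1) mod 15 = 11
x = 0*15*3 + 12*11*11 = 1452
1452 mod 165 = 132
Check: 132 mod 11 = 0 ✓, 132 mod 15 = 12 ✓

x ≡ 132 (mod 165)


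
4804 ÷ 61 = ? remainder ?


4804 = 61 * 78 + 46
Check: 4758 + 46 = 4804

q = 78, r = 46


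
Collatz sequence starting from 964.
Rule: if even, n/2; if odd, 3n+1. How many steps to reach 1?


964 → 482 → 241 → 724 → 362 → 181 → 544 → 272 → 136 → 68 → 34 → 17 → 52 → 26 → 13 → 40 → 20 → 10 → 5 → 16 → 8 → 4 → 2 → 1
Total steps = 23

23 steps


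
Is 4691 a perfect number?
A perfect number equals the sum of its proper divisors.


Proper divisors of 4691: 1
Sum = 1 = 1

No, 4691 is not perfect (1 ≠ 4691)


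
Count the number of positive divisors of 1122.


1122 = 2^1 × 3^1 × 11^1 × 17^1
d(1122) = (1+1) × (1+1) × (1+1) × (1+1) = 16

16 divisors


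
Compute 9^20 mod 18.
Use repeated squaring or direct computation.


9^1 mod 18 = 9
9^2 mod 18 = 9
9^3 mod 18 = 9
9^4 mod 18 = 9
9^5 mod 18 = 9
9^6 mod 18 = 9
9^7 mod 18 = 9
9^8 mod 18 = 9
9^9 mod 18 = 9
9^10 mod 18 = 9
9^11 mod 18 = 9
9^12 mod 18 = 9
9^13 mod 18 = 9
9^14 mod 18 = 9
9^15 mod 18 = 9
9^16 mod 18 = 9
9^17 mod 18 = 9
9^18 mod 18 = 9
9^19 mod 18 = 9
9^20 mod 18 = 9


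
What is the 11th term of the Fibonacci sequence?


Sequence: 1, 1, 2, 3, 5, 8, 13, 21, 34, 55, 89
F(11) = 89


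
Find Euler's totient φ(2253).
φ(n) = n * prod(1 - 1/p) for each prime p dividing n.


2253 = 3 × 751
Prime factors: 3, 751
φ(2253) = 2253 × (1-1/3) × (1-1/751)
= 2253 × 2/3 × 750/751 = 1500

φ(2253) = 1500


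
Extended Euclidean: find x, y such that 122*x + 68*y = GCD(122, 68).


Tabular extended Euclidean (each row: r = 122*s + 68*t):
r=122, s=1, t=0
r=68, s=0, t=1
q=1: r=54, s=1, t=-1   [122*(1) + 68*(-1) = 54]
q=1: r=14, s=-1, t=2   [122*(-1) + 68*(2) = 14]
q=3: r=12, s=4, t=-7   [122*(4) + 68*(-7) = 12]
q=1: r=2, s=-5, t=9   [122*(-5) + 68*(9) = 2]
q=6: r=0, s=34, t=-61   [122*(34) + 68*(-61) = 0]
GCD = 2; from the row with r=2: x=-5, y=9
Check: 122*(-5) + 68*(9) = -610 + 612 = 2

GCD = 2, x = -5, y = 9


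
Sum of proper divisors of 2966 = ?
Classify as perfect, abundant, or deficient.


Proper divisors: 1, 2, 1483
Sum = 1 + 2 + 1483 = 1486
1486 < 2966 → deficient

s(2966) = 1486 (deficient)


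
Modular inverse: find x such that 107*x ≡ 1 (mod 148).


Use the extended Euclidean algorithm on (148, 107); each row r = 148*s + 107*t:
r=148, s=1, t=0
r=107, s=0, t=1
q=1: r=41, s=1, t=-1   [148*(1) + 107*(-1) = 41]
q=2: r=25, s=-2, t=3   [148*(-2) + 107*(3) = 25]
q=1: r=16, s=3, t=-4   [148*(3) + 107*(-4) = 16]
q=1: r=9, s=-5, t=7   [148*(-5) + 107*(7) = 9]
q=1: r=7, s=8, t=-11   [148*(8) + 107*(-11) = 7]
q=1: r=2, s=-13, t=18   [148*(-13) + 107*(18) = 2]
q=3: r=1, s=47, t=-65   [148*(47) + 107*(-65) = 1]
q=2: r=0, s=-107, t=148   [148*(-107) + 107*(148) = 0]
GCD = 1 with t = -65, so 107*(-65) ≡ 1 (mod 148)
Inverse = -65 mod 148 = 83
Check: 107 * 83 = 8881 ≡ 1 (mod 148)

107^(-1) ≡ 83 (mod 148)


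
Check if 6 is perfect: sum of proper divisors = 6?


Proper divisors of 6: 1, 2, 3
Sum = 1 + 2 + 3 = 6

Yes, 6 is perfect (6 = 6)


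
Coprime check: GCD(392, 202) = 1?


Euclidean algorithm:
392 = 1 * 202 + 190
202 = 1 * 190 + 12
190 = 15 * 12 + 10
12 = 1 * 10 + 2
10 = 5 * 2 + 0
GCD(392, 202) = 2

No, not coprime (GCD = 2)


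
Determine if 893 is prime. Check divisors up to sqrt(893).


893 / 19 = 47 (exact division)
893 is NOT prime.

No, 893 is not prime


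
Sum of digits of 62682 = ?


6 + 2 + 6 + 8 + 2 = 24


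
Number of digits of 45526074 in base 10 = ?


45526074 has 8 digits in base 10
floor(log10(45526074)) + 1 = floor(7.6583) + 1 = 8

8 digits (base 10)


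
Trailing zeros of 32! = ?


floor(32/5) = 6
floor(32/25) = 1
Total = 7

7 trailing zeros


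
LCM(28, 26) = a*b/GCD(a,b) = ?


GCD(28, 26) = 2
LCM = 28*26/2 = 728/2 = 364

LCM = 364


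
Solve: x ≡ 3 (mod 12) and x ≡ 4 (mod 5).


M = 12*5 = 60
M1 = M/12 = 5, M2 = M/5 = 12
M1^(-1) mod 12 = 5, M2^(-1) mod 5 = 3
x = 3*5*5 + 4*12*3 = 219
219 mod 60 = 39
Check: 39 mod 12 = 3 ✓, 39 mod 5 = 4 ✓

x ≡ 39 (mod 60)


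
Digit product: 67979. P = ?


6 × 7 × 9 × 7 × 9 = 23814


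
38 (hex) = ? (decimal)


38 (base 16) = 56 (decimal)
56 (decimal) = 56 (base 10)


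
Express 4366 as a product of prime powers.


4366 / 2 = 2183
2183 / 37 = 59
59 / 59 = 1
4366 = 2 × 37 × 59


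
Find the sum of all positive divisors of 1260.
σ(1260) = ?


Divisors of 1260: 1, 2, 3, 4, 5, 6, 7, 9, 10, 12, 14, 15, 18, 20, 21, 28, 30, 35, 36, 42, 45, 60, 63, 70, 84, 90, 105, 126, 140, 180, 210, 252, 315, 420, 630, 1260
Sum = 1 + 2 + 3 + 4 + 5 + 6 + 7 + 9 + 10 + 12 + 14 + 15 + 18 + 20 + 21 + 28 + 30 + 35 + 36 + 42 + 45 + 60 + 63 + 70 + 84 + 90 + 105 + 126 + 140 + 180 + 210 + 252 + 315 + 420 + 630 + 1260 = 4368

σ(1260) = 4368


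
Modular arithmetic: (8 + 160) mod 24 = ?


8 + 160 = 168
168 mod 24 = 0


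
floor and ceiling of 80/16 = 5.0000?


80/16 = 5.0000
floor = 5
ceil = 5

floor = 5, ceil = 5


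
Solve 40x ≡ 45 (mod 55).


GCD(40, 55) = 5 divides 45
Divide: 8x ≡ 9 (mod 11)
x ≡ 8 (mod 11)


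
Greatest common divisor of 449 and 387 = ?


449 = 1 * 387 + 62
387 = 6 * 62 + 15
62 = 4 * 15 + 2
15 = 7 * 2 + 1
2 = 2 * 1 + 0
GCD = 1


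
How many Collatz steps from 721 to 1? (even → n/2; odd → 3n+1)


721 → 2164 → 1082 → 541 → 1624 → 812 → 406 → 203 → 610 → 305 → 916 → 458 → 229 → 688 → 344 → 172 → 86 → 43 → 130 → 65 → 196 → 98 → 49 → 148 → 74 → 37 → 112 → 56 → 28 → 14 → 7 → 22 → 11 → 34 → 17 → 52 → 26 → 13 → 40 → 20 → 10 → 5 → 16 → 8 → 4 → 2 → 1
Total steps = 46

46 steps


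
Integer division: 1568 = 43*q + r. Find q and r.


1568 = 43 * 36 + 20
Check: 1548 + 20 = 1568

q = 36, r = 20


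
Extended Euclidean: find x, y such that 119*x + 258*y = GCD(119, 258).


Tabular extended Euclidean (each row: r = 119*s + 258*t):
r=119, s=1, t=0
r=258, s=0, t=1
q=0: r=119, s=1, t=0   [119*(1) + 258*(0) = 119]
q=2: r=20, s=-2, t=1   [119*(-2) + 258*(1) = 20]
q=5: r=19, s=11, t=-5   [119*(11) + 258*(-5) = 19]
q=1: r=1, s=-13, t=6   [119*(-13) + 258*(6) = 1]
q=19: r=0, s=258, t=-119   [119*(258) + 258*(-119) = 0]
GCD = 1; from the row with r=1: x=-13, y=6
Check: 119*(-13) + 258*(6) = -1547 + 1548 = 1

GCD = 1, x = -13, y = 6
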